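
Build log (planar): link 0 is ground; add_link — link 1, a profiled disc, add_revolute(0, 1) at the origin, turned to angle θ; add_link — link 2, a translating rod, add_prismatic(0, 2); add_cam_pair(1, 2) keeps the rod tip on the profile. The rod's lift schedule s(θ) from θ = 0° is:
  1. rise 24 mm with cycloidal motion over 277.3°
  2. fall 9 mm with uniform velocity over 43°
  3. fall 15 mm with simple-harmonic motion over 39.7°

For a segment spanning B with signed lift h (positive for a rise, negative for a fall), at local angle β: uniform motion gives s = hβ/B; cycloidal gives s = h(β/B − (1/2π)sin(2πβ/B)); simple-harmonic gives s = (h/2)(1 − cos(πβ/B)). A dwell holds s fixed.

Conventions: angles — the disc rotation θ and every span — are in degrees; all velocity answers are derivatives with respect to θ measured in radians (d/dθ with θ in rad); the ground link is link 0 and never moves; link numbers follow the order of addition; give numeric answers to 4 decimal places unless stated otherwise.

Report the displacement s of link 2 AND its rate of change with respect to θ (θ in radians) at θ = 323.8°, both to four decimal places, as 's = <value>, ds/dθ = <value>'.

seg 1 [0°–277.3°] cycloidal, h=24: full span → s += 24 → s = 24.0000
seg 2 [277.3°–320.3°] uniform, h=-9: full span → s += -9 → s = 15.0000
seg 3 [320.3°–360°] simple-harmonic, h=-15: θ=323.8° here. β=3.5, B=39.7. -15/2·(1 − cos(π·0.0882)) = -0.2858 → s = 14.7142
velocity in seg [320.3°–360°] (simple-harmonic), θ in radians: β = 3.5° = 0.0611 rad, B = 39.7° = 0.6929 rad; ds/dθ = (πh/(2B)) sin(πβ/B) = (π·(-15)/(2·0.6929)) sin(π·0.0882) = -9.298308 mm/rad

s = 14.7142, ds/dθ = -9.2983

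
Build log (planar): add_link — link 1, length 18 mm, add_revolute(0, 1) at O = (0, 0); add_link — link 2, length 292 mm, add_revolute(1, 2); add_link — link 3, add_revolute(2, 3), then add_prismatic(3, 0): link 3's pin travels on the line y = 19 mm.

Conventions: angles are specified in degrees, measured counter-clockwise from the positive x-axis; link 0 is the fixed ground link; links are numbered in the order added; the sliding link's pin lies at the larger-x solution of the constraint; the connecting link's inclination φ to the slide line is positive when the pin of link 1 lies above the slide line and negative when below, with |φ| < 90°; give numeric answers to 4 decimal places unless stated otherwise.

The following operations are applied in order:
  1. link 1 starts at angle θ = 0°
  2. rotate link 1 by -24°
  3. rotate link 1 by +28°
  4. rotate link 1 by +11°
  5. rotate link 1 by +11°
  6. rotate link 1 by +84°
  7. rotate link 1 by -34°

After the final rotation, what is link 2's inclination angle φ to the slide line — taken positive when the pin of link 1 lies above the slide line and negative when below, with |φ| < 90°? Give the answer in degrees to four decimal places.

geometry: r = 18 mm, L = 292 mm, e = 19 mm; θ starts at 0°
rotate link 1 by -24°: θ ← 0° -24° = -24°
rotate link 1 by +28°: θ ← -24° +28° = 4°
rotate link 1 by +11°: θ ← 4° +11° = 15°
rotate link 1 by +11°: θ ← 15° +11° = 26°
rotate link 1 by +84°: θ ← 26° +84° = 110°
rotate link 1 by -34°: θ ← 110° -34° = 76°
h = r sin θ − e = 17.465323 − 19 = -1.534677
sin φ = h / L = -1.534677 / 292 = -0.00525574
φ = arcsin(-0.00525574) = -0.301133°

-0.3011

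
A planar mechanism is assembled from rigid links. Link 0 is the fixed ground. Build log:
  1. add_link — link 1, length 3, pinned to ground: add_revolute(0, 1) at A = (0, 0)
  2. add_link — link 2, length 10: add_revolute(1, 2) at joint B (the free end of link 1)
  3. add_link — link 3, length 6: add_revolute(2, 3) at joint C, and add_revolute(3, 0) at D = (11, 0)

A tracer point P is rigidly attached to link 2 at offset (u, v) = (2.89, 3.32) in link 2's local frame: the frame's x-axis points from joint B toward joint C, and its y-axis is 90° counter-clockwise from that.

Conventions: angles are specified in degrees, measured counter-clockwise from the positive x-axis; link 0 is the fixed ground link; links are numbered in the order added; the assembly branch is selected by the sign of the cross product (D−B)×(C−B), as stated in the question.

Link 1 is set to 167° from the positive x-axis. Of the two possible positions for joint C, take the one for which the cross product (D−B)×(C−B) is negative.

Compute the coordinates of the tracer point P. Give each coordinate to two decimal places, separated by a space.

A=(0,0), D=(11.00,0)
B = A + 3.00·(cos167°, sin167°) = (-2.9231, 0.6749)
|BD| = 13.9395
circle(B,10.00) ∩ circle(D,6.00): a=9.2654, h=3.7620
  candidates: C₊=(6.5135,3.9839) cross=52.441; C₋=(6.1493,-3.5313) cross=-52.441
  branch - wants cross < 0 → take C=(6.1493,-3.5313) (cross=-52.441)
ex = (C−B)/|BC| = (0.9072,-0.4206); ey = (0.4206,0.9072)
P = B + 2.89·ex + 3.32·ey = (1.0953,2.4713)

1.10 2.47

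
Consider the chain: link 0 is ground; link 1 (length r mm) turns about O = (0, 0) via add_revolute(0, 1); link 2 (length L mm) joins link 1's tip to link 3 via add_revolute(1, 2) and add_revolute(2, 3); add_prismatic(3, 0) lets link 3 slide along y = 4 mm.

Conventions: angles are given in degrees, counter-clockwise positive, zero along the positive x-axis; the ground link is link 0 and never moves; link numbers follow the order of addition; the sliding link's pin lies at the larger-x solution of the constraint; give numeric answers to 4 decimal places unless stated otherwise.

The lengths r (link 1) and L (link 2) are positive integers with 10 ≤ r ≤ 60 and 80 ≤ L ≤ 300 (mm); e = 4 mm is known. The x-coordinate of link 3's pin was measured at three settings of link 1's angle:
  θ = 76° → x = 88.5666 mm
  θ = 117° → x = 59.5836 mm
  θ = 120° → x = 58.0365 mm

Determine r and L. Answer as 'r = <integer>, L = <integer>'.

constraint per measurement: (x − r cos θ)² + (r sin θ − e)² = L²
subtracting the θ₁ and θ₂ equations cancels the r² and L² terms:
r = (x₁² − x₂²) / (2[(x₁cos θ₁ + e sin θ₁) − (x₂cos θ₂ + e sin θ₂)]) = 43.9999 → r = 44
L² = (x₁ − r cos θ₁)² + (r sin θ₁ − e)² = 7568.9930 → L = 87.0000 → L = 87
check at θ₃=120°: x = 58.0365 (printed 58.0365) ✓

r = 44, L = 87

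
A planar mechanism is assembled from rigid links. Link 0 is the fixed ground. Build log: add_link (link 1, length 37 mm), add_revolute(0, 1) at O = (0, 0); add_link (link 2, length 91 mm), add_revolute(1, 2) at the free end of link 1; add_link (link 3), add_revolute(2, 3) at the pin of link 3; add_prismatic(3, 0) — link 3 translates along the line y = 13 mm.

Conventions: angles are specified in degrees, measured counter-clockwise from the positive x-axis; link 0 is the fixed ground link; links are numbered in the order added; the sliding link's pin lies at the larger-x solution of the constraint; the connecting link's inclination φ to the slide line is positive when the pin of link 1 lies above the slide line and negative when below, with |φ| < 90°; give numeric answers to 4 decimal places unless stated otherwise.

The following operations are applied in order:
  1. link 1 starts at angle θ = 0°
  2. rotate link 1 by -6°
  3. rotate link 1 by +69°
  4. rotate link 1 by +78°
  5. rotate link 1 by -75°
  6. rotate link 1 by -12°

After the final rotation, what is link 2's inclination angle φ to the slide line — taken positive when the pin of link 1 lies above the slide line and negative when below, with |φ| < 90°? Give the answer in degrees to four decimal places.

geometry: r = 37 mm, L = 91 mm, e = 13 mm; θ starts at 0°
rotate link 1 by -6°: θ ← 0° -6° = -6°
rotate link 1 by +69°: θ ← -6° +69° = 63°
rotate link 1 by +78°: θ ← 63° +78° = 141°
rotate link 1 by -75°: θ ← 141° -75° = 66°
rotate link 1 by -12°: θ ← 66° -12° = 54°
h = r sin θ − e = 29.933629 − 13 = 16.933629
sin φ = h / L = 16.933629 / 91 = 0.18608383
φ = arcsin(0.18608383) = 10.724329°

10.7243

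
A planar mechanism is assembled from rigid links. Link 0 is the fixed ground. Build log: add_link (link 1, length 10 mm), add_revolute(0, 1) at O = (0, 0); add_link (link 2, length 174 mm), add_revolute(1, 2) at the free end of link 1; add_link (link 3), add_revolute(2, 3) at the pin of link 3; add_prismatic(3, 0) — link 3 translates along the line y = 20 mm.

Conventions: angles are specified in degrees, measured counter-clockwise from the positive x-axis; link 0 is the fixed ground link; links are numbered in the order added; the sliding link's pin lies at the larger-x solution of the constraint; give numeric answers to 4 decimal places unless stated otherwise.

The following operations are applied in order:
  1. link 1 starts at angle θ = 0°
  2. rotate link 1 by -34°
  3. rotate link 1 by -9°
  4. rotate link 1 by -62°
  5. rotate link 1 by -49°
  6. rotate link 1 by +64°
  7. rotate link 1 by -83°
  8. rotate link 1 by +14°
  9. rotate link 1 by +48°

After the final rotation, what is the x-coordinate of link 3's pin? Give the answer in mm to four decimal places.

geometry: r = 10 mm, L = 174 mm, e = 20 mm; θ starts at 0°
rotate link 1 by -34°: θ ← 0° -34° = -34°
rotate link 1 by -9°: θ ← -34° -9° = -43°
rotate link 1 by -62°: θ ← -43° -62° = -105°
rotate link 1 by -49°: θ ← -105° -49° = -154°
rotate link 1 by +64°: θ ← -154° +64° = -90°
rotate link 1 by -83°: θ ← -90° -83° = -173°
rotate link 1 by +14°: θ ← -173° +14° = -159°
rotate link 1 by +48°: θ ← -159° +48° = -111°
crank pin P = (r cos θ, r sin θ) = (-3.583679, -9.335804)
h = r sin θ − e = -9.335804 − 20 = -29.335804
x = r cos θ + √(L² − h²) = -3.583679 + 171.509214 = 167.925535

167.9255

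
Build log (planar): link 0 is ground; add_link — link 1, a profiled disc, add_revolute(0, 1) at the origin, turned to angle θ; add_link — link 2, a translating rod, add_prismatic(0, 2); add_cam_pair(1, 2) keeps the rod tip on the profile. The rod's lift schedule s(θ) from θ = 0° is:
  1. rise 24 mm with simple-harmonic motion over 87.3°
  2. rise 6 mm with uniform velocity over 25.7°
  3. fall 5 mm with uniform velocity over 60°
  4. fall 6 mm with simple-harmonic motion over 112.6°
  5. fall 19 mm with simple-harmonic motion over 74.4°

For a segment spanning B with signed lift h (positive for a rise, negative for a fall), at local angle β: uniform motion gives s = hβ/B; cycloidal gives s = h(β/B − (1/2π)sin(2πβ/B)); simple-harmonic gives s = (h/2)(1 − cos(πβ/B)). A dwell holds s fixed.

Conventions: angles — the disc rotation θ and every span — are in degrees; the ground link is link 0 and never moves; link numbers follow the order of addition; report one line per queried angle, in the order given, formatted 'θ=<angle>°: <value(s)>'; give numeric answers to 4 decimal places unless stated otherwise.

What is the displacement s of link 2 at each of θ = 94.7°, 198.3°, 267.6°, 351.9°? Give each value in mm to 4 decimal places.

seg 1 [0°–87.3°] simple-harmonic, h=24: full span → s += 24 → s = 24.0000
seg 2 [87.3°–113°] uniform, h=6: θ=94.7° here. β=7.4, B=25.7. 6·7.4/25.7 = 1.7276 → s = 25.7276
seg 2 [87.3°–113°] uniform, h=6: full span → s += 6 → s = 30.0000
seg 3 [113°–173°] uniform, h=-5: full span → s += -5 → s = 25.0000
seg 4 [173°–285.6°] simple-harmonic, h=-6: θ=198.3° here. β=25.3, B=112.6. -6/2·(1 − cos(π·0.2247)) = -0.7169 → s = 24.2831
seg 4 [173°–285.6°] simple-harmonic, h=-6: θ=267.6° here. β=94.6, B=112.6. -6/2·(1 − cos(π·0.8401)) = -5.6296 → s = 19.3704
seg 4 [173°–285.6°] simple-harmonic, h=-6: full span → s += -6 → s = 19.0000
seg 5 [285.6°–360°] simple-harmonic, h=-19: θ=351.9° here. β=66.3, B=74.4. -19/2·(1 − cos(π·0.8911)) = -18.4497 → s = 0.5503

θ=94.7°: 25.7276
θ=198.3°: 24.2831
θ=267.6°: 19.3704
θ=351.9°: 0.5503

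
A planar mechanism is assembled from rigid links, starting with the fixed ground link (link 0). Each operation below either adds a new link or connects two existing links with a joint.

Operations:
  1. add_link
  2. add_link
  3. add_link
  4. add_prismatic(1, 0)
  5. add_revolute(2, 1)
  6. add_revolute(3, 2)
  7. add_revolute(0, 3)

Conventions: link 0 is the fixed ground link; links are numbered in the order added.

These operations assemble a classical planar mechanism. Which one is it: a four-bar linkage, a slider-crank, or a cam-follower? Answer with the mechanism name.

links: 4 (incl. ground); joints: 3 revolute, 1 prismatic, 0 higher (cam) pair, forming one closed loop
4 links, 3 revolutes + 1 prismatic in one loop → slider-crank

slider-crank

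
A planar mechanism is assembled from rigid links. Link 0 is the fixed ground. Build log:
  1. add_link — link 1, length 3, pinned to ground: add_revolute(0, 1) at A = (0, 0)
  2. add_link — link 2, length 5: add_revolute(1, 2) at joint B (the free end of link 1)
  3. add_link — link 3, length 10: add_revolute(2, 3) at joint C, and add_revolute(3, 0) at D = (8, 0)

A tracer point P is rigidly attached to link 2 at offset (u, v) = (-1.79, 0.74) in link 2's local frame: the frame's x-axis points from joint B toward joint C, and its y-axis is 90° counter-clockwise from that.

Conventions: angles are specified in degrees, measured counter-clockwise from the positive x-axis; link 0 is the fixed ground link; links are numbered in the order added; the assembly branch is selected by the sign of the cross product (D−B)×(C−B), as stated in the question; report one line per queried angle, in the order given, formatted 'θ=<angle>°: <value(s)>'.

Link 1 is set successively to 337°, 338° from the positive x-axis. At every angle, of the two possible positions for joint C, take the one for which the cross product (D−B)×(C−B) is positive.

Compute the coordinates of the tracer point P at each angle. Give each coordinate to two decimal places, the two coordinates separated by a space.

A=(0,0), D=(8.00,0)
θ=337°: B = A + 3.00·(cos337°, sin337°) = (2.7615, -1.1722)
θ=337°: |BD| = 5.3680
θ=337°: circle(B,5.00) ∩ circle(D,10.00): a=-4.3018, h=2.5485
θ=337°:   candidates: C₊=(-1.9930,0.3754) cross=13.680; C₋=(-0.8800,-4.5985) cross=-13.680
θ=337°:   branch + wants cross > 0 → take C=(-1.9930,0.3754) (cross=13.680)
θ=337°: ex = (C−B)/|BC| = (-0.9509,0.3095); ey = (-0.3095,-0.9509)
θ=337°: P = B + -1.79·ex + 0.74·ey = (4.2346,-2.4299)
θ=338°: B = A + 3.00·(cos338°, sin338°) = (2.7816, -1.1238)
θ=338°: |BD| = 5.3381
θ=338°: circle(B,5.00) ∩ circle(D,10.00): a=-4.3559, h=2.4547
θ=338°:   candidates: C₊=(-1.9936,0.3589) cross=13.104; C₋=(-0.9600,-4.4406) cross=-13.104
θ=338°:   branch + wants cross > 0 → take C=(-1.9936,0.3589) (cross=13.104)
θ=338°: ex = (C−B)/|BC| = (-0.9550,0.2965); ey = (-0.2965,-0.9550)
θ=338°: P = B + -1.79·ex + 0.74·ey = (4.2716,-2.3613)

θ=337°: 4.23 -2.43
θ=338°: 4.27 -2.36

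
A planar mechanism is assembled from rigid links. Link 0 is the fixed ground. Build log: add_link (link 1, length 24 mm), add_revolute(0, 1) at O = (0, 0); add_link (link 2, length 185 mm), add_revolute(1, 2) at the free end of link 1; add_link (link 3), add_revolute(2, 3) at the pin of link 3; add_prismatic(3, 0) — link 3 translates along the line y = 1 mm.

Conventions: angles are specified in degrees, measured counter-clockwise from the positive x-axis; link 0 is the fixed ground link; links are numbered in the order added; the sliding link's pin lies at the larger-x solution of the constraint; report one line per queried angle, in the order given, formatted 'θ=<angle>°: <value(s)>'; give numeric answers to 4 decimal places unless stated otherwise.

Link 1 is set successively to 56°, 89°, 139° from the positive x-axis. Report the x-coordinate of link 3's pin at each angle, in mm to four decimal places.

geometry: r = 24 mm, L = 185 mm, e = 1 mm
θ=56°: crank pin P = (r cos θ, r sin θ) = (13.420630, 19.896902)
θ=56°: h = r sin θ − e = 19.896902 − 1 = 18.896902
θ=56°: x = r cos θ + √(L² − h²) = 13.420630 + 184.032353 = 197.452983
θ=89°: crank pin P = (r cos θ, r sin θ) = (0.418858, 23.996345)
θ=89°: h = r sin θ − e = 23.996345 − 1 = 22.996345
θ=89°: x = r cos θ + √(L² − h²) = 0.418858 + 183.565160 = 183.984018
θ=139°: crank pin P = (r cos θ, r sin θ) = (-18.113030, 15.745417)
θ=139°: h = r sin θ − e = 15.745417 − 1 = 14.745417
θ=139°: x = r cos θ + √(L² − h²) = -18.113030 + 184.411422 = 166.298392

θ=56°: 197.4530
θ=89°: 183.9840
θ=139°: 166.2984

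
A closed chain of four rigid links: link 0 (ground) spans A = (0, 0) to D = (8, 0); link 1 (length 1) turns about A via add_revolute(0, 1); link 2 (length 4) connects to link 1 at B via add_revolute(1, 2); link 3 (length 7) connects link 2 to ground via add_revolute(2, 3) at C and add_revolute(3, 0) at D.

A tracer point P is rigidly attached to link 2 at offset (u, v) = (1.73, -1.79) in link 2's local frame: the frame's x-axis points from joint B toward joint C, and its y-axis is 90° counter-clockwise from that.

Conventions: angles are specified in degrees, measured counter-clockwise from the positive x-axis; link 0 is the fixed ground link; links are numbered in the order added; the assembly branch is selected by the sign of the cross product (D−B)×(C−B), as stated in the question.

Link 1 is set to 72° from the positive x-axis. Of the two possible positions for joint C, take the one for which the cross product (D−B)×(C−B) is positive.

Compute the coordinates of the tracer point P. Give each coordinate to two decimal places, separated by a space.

A=(0,0), D=(8.00,0)
B = A + 1.00·(cos72°, sin72°) = (0.3090, 0.9511)
|BD| = 7.7496
circle(B,4.00) ∩ circle(D,7.00): a=1.7456, h=3.5990
  candidates: C₊=(2.4831,4.3086) cross=27.891; C₋=(1.5998,-2.8350) cross=-27.891
  branch + wants cross > 0 → take C=(2.4831,4.3086) (cross=27.891)
ex = (C−B)/|BC| = (0.5435,0.8394); ey = (-0.8394,0.5435)
P = B + 1.73·ex + -1.79·ey = (2.7518,1.4303)

2.75 1.43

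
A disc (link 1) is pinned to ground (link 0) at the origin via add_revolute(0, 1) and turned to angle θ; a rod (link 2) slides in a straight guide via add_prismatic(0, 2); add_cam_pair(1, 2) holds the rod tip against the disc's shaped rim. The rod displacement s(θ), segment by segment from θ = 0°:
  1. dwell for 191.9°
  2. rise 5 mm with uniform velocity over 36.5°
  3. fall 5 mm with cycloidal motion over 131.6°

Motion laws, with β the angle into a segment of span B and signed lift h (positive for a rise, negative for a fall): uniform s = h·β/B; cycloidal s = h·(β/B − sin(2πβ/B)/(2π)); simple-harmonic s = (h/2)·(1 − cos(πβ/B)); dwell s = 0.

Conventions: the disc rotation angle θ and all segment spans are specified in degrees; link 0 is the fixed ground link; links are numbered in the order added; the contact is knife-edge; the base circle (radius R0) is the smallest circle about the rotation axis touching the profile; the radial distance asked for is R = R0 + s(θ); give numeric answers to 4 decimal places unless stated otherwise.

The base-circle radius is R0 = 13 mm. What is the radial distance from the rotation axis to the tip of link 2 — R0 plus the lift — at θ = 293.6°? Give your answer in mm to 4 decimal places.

segment 1 (0° to 191.9°, dwell): s unchanged at 0.0000
segment 2 (191.9° to 228.4°, uniform, h = 5) is passed completely: s = 0.0000 + (5) = 5.0000
θ = 293.6° falls in segment 3 (228.4° to 360°, cycloidal, h = -5): β = 293.6 − 228.4 = 65.2°, B = 131.6°; Δs = -5·(0.4954 − sin(2π·0.4954)/(2π)) = -2.4544; s = 5.0000 − 2.4544 = 2.5456
R = R0 + s = 13 + 2.5456 = 15.5456

15.5456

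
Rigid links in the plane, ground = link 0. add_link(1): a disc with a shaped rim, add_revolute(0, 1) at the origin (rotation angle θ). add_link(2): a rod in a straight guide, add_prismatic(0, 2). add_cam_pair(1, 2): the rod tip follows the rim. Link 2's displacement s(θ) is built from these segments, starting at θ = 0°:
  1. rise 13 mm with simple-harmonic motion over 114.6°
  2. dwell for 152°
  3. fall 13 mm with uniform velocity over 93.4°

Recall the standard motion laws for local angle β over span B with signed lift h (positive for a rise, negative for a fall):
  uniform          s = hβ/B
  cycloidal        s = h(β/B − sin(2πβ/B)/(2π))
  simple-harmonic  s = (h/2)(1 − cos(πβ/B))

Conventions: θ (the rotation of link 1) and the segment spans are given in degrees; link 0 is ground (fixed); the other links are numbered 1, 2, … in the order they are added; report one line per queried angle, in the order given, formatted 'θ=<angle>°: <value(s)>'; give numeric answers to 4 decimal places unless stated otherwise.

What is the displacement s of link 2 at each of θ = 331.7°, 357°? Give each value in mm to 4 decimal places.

segment 1 (0° to 114.6°, simple-harmonic, h = 13) is passed completely: s = 0.0000 + (13) = 13.0000
segment 2 (114.6° to 266.6°, dwell): s unchanged at 13.0000
θ = 331.7° falls in segment 3 (266.6° to 360°, uniform, h = -13): β = 331.7 − 266.6 = 65.1°, B = 93.4°; Δs = -13·65.1/93.4 = -9.0610; s = 13.0000 − 9.0610 = 3.9390
θ = 357° falls in segment 3 (266.6° to 360°, uniform, h = -13): β = 357 − 266.6 = 90.4°, B = 93.4°; Δs = -13·90.4/93.4 = -12.5824; s = 13.0000 − 12.5824 = 0.4176

θ=331.7°: 3.9390
θ=357°: 0.4176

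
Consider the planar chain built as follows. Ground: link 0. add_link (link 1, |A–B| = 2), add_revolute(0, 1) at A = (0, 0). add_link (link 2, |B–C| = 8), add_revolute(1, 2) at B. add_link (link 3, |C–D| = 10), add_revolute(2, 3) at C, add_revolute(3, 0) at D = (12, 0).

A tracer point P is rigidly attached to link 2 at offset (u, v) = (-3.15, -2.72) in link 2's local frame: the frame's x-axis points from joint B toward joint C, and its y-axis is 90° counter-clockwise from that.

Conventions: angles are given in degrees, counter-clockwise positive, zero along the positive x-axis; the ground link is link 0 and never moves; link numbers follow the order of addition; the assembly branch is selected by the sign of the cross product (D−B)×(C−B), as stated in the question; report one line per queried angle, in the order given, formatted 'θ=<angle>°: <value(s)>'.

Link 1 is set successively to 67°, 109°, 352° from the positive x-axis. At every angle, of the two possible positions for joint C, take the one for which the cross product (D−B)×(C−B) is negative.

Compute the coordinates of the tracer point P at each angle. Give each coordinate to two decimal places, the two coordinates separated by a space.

A=(0,0), D=(12.00,0)
θ=67°: B = A + 2.00·(cos67°, sin67°) = (0.7815, 1.8410)
θ=67°: |BD| = 11.3686
θ=67°: circle(B,8.00) ∩ circle(D,10.00): a=4.1010, h=6.8689
θ=67°:   candidates: C₊=(5.9407,7.9551) cross=78.090; C₋=(3.7160,-5.6013) cross=-78.090
θ=67°:   branch - wants cross < 0 → take C=(3.7160,-5.6013) (cross=-78.090)
θ=67°: ex = (C−B)/|BC| = (0.3668,-0.9303); ey = (0.9303,0.3668)
θ=67°: P = B + -3.15·ex + -2.72·ey = (-2.9044,3.7737)
θ=109°: B = A + 2.00·(cos109°, sin109°) = (-0.6511, 1.8910)
θ=109°: |BD| = 12.7917
θ=109°: circle(B,8.00) ∩ circle(D,10.00): a=4.9887, h=6.2540
θ=109°:   candidates: C₊=(5.2073,7.3389) cross=80.000; C₋=(3.3582,-5.0318) cross=-80.000
θ=109°:   branch - wants cross < 0 → take C=(3.3582,-5.0318) (cross=-80.000)
θ=109°: ex = (C−B)/|BC| = (0.5012,-0.8654); ey = (0.8654,0.5012)
θ=109°: P = B + -3.15·ex + -2.72·ey = (-4.5836,3.2537)
θ=352°: B = A + 2.00·(cos352°, sin352°) = (1.9805, -0.2783)
θ=352°: |BD| = 10.0233
θ=352°: circle(B,8.00) ∩ circle(D,10.00): a=3.2159, h=7.3252
θ=352°:   candidates: C₊=(4.9917,7.1333) cross=73.423; C₋=(5.3986,-7.5114) cross=-73.423
θ=352°:   branch - wants cross < 0 → take C=(5.3986,-7.5114) (cross=-73.423)
θ=352°: ex = (C−B)/|BC| = (0.4273,-0.9041); ey = (0.9041,0.4273)
θ=352°: P = B + -3.15·ex + -2.72·ey = (-1.8246,1.4075)

θ=67°: -2.90 3.77
θ=109°: -4.58 3.25
θ=352°: -1.82 1.41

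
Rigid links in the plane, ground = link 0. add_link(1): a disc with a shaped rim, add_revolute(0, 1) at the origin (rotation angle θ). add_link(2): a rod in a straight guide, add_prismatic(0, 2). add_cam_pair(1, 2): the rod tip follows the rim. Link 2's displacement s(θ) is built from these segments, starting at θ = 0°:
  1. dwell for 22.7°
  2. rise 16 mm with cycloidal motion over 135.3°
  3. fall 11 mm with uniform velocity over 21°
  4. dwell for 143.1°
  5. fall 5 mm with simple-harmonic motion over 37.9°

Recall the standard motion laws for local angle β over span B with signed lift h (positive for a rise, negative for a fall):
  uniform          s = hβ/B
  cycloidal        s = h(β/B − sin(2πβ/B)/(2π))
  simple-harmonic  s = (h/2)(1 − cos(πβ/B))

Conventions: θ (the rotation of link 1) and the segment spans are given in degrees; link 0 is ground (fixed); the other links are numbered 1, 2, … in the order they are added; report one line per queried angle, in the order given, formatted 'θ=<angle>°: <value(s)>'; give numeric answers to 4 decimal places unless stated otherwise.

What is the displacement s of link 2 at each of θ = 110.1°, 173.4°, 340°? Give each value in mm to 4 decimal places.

segment 1 (0° to 22.7°, dwell): s unchanged at 0.0000
θ = 110.1° falls in segment 2 (22.7° to 158°, cycloidal, h = 16): β = 110.1 − 22.7 = 87.4°, B = 135.3°; Δs = 16·(0.6460 − sin(2π·0.6460)/(2π)) = 12.3572; s = 0.0000 + 12.3572 = 12.3572
segment 2 (22.7° to 158°, cycloidal, h = 16) is passed completely: s = 0.0000 + (16) = 16.0000
θ = 173.4° falls in segment 3 (158° to 179°, uniform, h = -11): β = 173.4 − 158 = 15.4°, B = 21°; Δs = -11·15.4/21 = -8.0667; s = 16.0000 − 8.0667 = 7.9333
segment 3 (158° to 179°, uniform, h = -11) is passed completely: s = 16.0000 + (-11) = 5.0000
segment 4 (179° to 322.1°, dwell): s unchanged at 5.0000
θ = 340° falls in segment 5 (322.1° to 360°, simple-harmonic, h = -5): β = 340 − 322.1 = 17.9°, B = 37.9°; Δs = -5/2·(1 − cos(π·0.4723)) = -2.2827; s = 5.0000 − 2.2827 = 2.7173

θ=110.1°: 12.3572
θ=173.4°: 7.9333
θ=340°: 2.7173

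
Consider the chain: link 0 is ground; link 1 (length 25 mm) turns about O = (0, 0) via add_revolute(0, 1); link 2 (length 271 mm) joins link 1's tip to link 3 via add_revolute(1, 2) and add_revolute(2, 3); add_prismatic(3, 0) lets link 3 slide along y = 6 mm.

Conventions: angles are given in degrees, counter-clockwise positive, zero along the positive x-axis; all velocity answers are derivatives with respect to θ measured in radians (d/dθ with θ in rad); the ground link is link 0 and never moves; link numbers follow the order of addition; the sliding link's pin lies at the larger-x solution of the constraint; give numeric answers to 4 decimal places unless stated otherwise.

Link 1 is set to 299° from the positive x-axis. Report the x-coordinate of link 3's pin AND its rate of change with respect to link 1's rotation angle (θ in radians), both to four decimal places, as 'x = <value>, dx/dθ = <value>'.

geometry: r = 25 mm, L = 271 mm, e = 6 mm
crank pin P = (r cos θ, r sin θ) = (12.120241, -21.865493)
h = r sin θ − e = -21.865493 − 6 = -27.865493
x = r cos θ + √(L² − h²) = 12.120241 + 269.563563 = 281.683803
dx/dθ = −r sin θ − h·r cos θ/√(L² − h²) (θ in radians; h = -27.865493) = 23.118394

x = 281.6838, dx/dθ = 23.1184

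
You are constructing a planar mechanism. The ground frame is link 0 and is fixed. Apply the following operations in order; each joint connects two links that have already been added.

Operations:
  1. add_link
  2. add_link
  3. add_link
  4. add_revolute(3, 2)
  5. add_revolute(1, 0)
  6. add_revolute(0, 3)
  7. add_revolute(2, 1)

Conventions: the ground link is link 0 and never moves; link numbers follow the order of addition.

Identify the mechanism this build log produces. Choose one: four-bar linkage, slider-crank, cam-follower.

links: 4 (incl. ground); joints: 4 revolute, 0 prismatic, 0 higher (cam) pair, forming one closed loop
4 links in a single 4R loop → four-bar linkage

four-bar linkage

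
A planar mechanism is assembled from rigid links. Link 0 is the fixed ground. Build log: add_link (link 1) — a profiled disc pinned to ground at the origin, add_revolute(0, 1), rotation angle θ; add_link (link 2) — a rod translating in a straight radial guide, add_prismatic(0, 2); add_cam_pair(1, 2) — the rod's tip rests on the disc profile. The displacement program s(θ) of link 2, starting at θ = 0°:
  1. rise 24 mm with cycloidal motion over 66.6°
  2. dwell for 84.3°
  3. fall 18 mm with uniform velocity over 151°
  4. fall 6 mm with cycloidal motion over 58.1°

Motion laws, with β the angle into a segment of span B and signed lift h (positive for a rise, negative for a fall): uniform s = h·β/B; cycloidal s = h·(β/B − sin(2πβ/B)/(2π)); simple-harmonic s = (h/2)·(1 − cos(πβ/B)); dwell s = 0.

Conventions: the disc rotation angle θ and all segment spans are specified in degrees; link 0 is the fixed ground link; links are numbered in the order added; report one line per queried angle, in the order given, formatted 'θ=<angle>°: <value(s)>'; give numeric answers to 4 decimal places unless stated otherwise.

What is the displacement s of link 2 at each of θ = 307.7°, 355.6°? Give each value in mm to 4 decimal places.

seg 1 [0°–66.6°] cycloidal, h=24: full span → s += 24 → s = 24.0000
seg 2 [66.6°–150.9°] dwell: s stays 24.0000
seg 3 [150.9°–301.9°] uniform, h=-18: full span → s += -18 → s = 6.0000
seg 4 [301.9°–360°] cycloidal, h=-6: θ=307.7° here. β=5.8, B=58.1. -6·(0.0998 − sin(2π·0.0998)/(2π)) = -0.0385 → s = 5.9615
seg 4 [301.9°–360°] cycloidal, h=-6: θ=355.6° here. β=53.7, B=58.1. -6·(0.9243 − sin(2π·0.9243)/(2π)) = -5.9830 → s = 0.0170

θ=307.7°: 5.9615
θ=355.6°: 0.0170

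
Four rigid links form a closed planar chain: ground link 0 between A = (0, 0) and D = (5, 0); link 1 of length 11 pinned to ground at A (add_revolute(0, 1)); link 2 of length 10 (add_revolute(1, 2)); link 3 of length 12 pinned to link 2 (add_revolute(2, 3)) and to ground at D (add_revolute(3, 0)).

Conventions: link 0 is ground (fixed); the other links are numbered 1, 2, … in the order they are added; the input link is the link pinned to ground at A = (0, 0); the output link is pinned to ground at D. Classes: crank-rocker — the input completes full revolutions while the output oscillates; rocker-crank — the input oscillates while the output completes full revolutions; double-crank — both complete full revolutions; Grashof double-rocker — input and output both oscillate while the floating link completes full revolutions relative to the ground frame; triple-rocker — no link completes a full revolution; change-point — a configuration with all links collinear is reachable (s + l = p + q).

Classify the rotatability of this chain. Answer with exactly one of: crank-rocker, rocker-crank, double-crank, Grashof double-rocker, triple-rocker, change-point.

lengths: ground=5, input=11, coupler=10, output=12
sorted: s=5 (shortest), l=12 (longest), p+q=21
s + l = 17 vs p + q = 21
s + l < p + q (Grashof) with shortest = ground link → double-crank

double-crank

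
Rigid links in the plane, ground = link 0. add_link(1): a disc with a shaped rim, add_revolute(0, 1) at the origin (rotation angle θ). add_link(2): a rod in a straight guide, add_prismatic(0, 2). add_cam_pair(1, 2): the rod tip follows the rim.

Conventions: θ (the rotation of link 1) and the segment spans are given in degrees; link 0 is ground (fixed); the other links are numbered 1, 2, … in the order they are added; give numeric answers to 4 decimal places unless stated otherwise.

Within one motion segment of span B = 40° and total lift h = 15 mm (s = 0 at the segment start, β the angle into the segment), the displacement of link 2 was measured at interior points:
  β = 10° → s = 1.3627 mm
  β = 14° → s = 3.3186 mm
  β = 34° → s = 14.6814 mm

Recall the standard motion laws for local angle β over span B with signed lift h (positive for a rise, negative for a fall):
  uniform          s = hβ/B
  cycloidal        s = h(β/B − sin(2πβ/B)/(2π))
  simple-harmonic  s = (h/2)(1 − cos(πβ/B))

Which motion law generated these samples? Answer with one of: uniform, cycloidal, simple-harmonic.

candidates at β/B = r: uniform s = h·r (linear in β); cycloidal s = h·(r − sin(2πr)/(2π)); simple-harmonic s = (h/2)(1 − cos(πr))
β=10°: printed 1.3627 | uniform 3.7500, cycloidal 1.3627, simple-harmonic 2.1967
β=14°: printed 3.3186 | uniform 5.2500, cycloidal 3.3186, simple-harmonic 4.0951
β=34°: printed 14.6814 | uniform 12.7500, cycloidal 14.6814, simple-harmonic 14.1825
only one law matches every sample → cycloidal

cycloidal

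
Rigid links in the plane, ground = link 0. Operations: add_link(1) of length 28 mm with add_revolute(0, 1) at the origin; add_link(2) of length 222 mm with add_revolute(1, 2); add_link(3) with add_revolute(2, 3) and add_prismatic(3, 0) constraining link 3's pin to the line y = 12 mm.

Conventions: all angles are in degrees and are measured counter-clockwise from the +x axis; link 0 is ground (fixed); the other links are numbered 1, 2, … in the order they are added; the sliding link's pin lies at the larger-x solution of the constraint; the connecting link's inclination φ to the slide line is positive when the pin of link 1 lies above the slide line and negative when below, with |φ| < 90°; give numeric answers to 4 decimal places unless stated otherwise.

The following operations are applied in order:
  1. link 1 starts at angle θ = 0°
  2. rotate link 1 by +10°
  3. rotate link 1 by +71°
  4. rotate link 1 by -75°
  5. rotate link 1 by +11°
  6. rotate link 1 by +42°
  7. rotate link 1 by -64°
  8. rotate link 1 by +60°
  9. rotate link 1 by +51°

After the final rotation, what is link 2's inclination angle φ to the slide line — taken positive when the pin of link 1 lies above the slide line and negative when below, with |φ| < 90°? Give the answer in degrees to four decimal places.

geometry: r = 28 mm, L = 222 mm, e = 12 mm; θ starts at 0°
rotate link 1 by +10°: θ ← 0° +10° = 10°
rotate link 1 by +71°: θ ← 10° +71° = 81°
rotate link 1 by -75°: θ ← 81° -75° = 6°
rotate link 1 by +11°: θ ← 6° +11° = 17°
rotate link 1 by +42°: θ ← 17° +42° = 59°
rotate link 1 by -64°: θ ← 59° -64° = -5°
rotate link 1 by +60°: θ ← -5° +60° = 55°
rotate link 1 by +51°: θ ← 55° +51° = 106°
h = r sin θ − e = 26.915327 − 12 = 14.915327
sin φ = h / L = 14.915327 / 222 = 0.06718616
φ = arcsin(0.06718616) = 3.852385°

3.8524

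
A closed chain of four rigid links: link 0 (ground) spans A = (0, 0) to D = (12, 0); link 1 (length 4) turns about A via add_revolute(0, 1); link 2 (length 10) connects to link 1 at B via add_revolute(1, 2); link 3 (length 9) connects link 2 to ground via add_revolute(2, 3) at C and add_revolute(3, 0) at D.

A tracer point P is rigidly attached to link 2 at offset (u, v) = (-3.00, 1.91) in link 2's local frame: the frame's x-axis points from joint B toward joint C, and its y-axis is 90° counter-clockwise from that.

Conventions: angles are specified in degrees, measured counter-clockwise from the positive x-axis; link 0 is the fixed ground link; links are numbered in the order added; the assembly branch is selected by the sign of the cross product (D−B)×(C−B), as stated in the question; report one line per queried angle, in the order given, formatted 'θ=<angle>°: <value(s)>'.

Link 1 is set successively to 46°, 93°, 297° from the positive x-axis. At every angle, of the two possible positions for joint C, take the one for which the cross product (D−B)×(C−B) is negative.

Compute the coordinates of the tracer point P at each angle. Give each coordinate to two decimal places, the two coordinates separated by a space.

A=(0,0), D=(12.00,0)
θ=46°: B = A + 4.00·(cos46°, sin46°) = (2.7786, 2.8774)
θ=46°: |BD| = 9.6599
θ=46°: circle(B,10.00) ∩ circle(D,9.00): a=5.8134, h=8.1366
θ=46°:   candidates: C₊=(10.7518,8.9130) cross=78.599; C₋=(5.9045,-6.6215) cross=-78.599
θ=46°:   branch - wants cross < 0 → take C=(5.9045,-6.6215) (cross=-78.599)
θ=46°: ex = (C−B)/|BC| = (0.3126,-0.9499); ey = (0.9499,0.3126)
θ=46°: P = B + -3.00·ex + 1.91·ey = (3.6552,6.3241)
θ=93°: B = A + 4.00·(cos93°, sin93°) = (-0.2093, 3.9945)
θ=93°: |BD| = 12.8462
θ=93°: circle(B,10.00) ∩ circle(D,9.00): a=7.1626, h=6.9783
θ=93°:   candidates: C₊=(8.7681,8.3997) cross=89.645; C₋=(4.4283,-4.8651) cross=-89.645
θ=93°:   branch - wants cross < 0 → take C=(4.4283,-4.8651) (cross=-89.645)
θ=93°: ex = (C−B)/|BC| = (0.4638,-0.8860); ey = (0.8860,0.4638)
θ=93°: P = B + -3.00·ex + 1.91·ey = (0.0916,7.5382)
θ=297°: B = A + 4.00·(cos297°, sin297°) = (1.8160, -3.5640)
θ=297°: |BD| = 10.7897
θ=297°: circle(B,10.00) ∩ circle(D,9.00): a=6.2753, h=7.7859
θ=297°:   candidates: C₊=(5.1672,5.8577) cross=84.007; C₋=(10.3109,-8.8401) cross=-84.007
θ=297°:   branch - wants cross < 0 → take C=(10.3109,-8.8401) (cross=-84.007)
θ=297°: ex = (C−B)/|BC| = (0.8495,-0.5276); ey = (0.5276,0.8495)
θ=297°: P = B + -3.00·ex + 1.91·ey = (0.2752,-0.3587)

θ=46°: 3.66 6.32
θ=93°: 0.09 7.54
θ=297°: 0.28 -0.36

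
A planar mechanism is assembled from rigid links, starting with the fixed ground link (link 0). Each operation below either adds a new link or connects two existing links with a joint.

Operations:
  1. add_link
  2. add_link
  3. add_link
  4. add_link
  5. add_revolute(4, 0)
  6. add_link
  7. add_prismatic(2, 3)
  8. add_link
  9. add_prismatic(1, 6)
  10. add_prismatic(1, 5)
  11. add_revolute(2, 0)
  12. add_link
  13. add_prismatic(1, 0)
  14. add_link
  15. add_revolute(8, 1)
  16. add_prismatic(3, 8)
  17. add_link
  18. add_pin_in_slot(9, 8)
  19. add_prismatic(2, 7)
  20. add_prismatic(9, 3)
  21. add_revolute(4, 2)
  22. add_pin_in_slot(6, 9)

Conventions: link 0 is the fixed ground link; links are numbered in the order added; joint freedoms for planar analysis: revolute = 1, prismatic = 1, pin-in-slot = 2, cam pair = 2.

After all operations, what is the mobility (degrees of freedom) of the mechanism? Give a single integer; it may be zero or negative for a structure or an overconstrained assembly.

(L,J1,J2)=(1,0,0); link0 fixed
link1: (2,0,0)
link2: (3,0,0)
link3: (4,0,0)
link4: (5,0,0)
R 4-0 [J1]: (5,1,0)
link5: (6,1,0)
P 2-3 [J1]: (6,2,0)
link6: (7,2,0)
P 1-6 [J1]: (7,3,0)
P 1-5 [J1]: (7,4,0)
R 2-0 [J1]: (7,5,0)
link7: (8,5,0)
P 1-0 [J1]: (8,6,0)
link8: (9,6,0)
R 8-1 [J1]: (9,7,0)
P 3-8 [J1]: (9,8,0)
link9: (10,8,0)
PS 9-8 [J2]: (10,8,1)
P 2-7 [J1]: (10,9,1)
P 9-3 [J1]: (10,10,1)
R 4-2 [J1]: (10,11,1)
PS 6-9 [J2]: (10,11,2)
Grübler: 3·9 − 2·11 − 2 = 3

M = 3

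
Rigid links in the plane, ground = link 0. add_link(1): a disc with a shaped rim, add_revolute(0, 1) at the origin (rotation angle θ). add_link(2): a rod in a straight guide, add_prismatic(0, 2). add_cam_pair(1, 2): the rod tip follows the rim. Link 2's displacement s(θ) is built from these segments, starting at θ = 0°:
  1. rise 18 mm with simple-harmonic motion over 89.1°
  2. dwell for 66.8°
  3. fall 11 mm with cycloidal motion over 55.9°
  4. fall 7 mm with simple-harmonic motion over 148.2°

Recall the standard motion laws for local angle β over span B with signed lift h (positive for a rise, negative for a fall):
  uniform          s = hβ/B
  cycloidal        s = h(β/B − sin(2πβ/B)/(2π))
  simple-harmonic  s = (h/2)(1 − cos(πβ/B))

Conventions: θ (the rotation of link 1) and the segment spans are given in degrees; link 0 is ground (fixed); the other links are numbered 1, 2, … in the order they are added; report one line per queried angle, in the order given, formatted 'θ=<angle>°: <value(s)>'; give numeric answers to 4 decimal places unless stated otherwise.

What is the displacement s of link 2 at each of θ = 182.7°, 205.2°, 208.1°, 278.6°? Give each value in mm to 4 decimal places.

segment 1 (0° to 89.1°, simple-harmonic, h = 18) is passed completely: s = 0.0000 + (18) = 18.0000
segment 2 (89.1° to 155.9°, dwell): s unchanged at 18.0000
θ = 182.7° falls in segment 3 (155.9° to 211.8°, cycloidal, h = -11): β = 182.7 − 155.9 = 26.8°, B = 55.9°; Δs = -11·(0.4794 − sin(2π·0.4794)/(2π)) = -5.0480; s = 18.0000 − 5.0480 = 12.9520
θ = 205.2° falls in segment 3 (155.9° to 211.8°, cycloidal, h = -11): β = 205.2 − 155.9 = 49.3°, B = 55.9°; Δs = -11·(0.8819 − sin(2π·0.8819)/(2π)) = -10.8841; s = 18.0000 − 10.8841 = 7.1159
θ = 208.1° falls in segment 3 (155.9° to 211.8°, cycloidal, h = -11): β = 208.1 − 155.9 = 52.2°, B = 55.9°; Δs = -11·(0.9338 − sin(2π·0.9338)/(2π)) = -10.9792; s = 18.0000 − 10.9792 = 7.0208
segment 3 (155.9° to 211.8°, cycloidal, h = -11) is passed completely: s = 18.0000 + (-11) = 7.0000
θ = 278.6° falls in segment 4 (211.8° to 360°, simple-harmonic, h = -7): β = 278.6 − 211.8 = 66.8°, B = 148.2°; Δs = -7/2·(1 − cos(π·0.4507)) = -2.9605; s = 7.0000 − 2.9605 = 4.0395

θ=182.7°: 12.9520
θ=205.2°: 7.1159
θ=208.1°: 7.0208
θ=278.6°: 4.0395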